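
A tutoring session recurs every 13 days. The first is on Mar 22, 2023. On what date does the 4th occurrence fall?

The 4th occurrence is 3 intervals after the first: 3 × 13 = 39 days after Mar 22, 2023.
Mar has 31 days — 9 days to the end of Mar leaves 30.
30 days into Apr → Apr 30, 2023.

Apr 30, 2023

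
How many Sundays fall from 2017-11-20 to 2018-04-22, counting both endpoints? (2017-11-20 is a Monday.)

2017-11-20 is a Monday; the first Sunday on or after it is 2017-11-26 (6 days later).
From 2017-11-26 to 2018-04-22: 4 + 31 + 31 + 28 + 31 + 22 = 147 days (rest of November, December, January, February, March, April).
147 ÷ 7 = 21 full weeks with remainder 0, so 21 more Sundays after the first → 22.

22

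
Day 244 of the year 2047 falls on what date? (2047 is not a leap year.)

January has 31 days (244 − 31 = 213 remain).
February has 28 days (213 − 28 = 185 remain).
March has 31 days (185 − 31 = 154 remain).
April has 30 days (154 − 30 = 124 remain).
May has 31 days (124 − 31 = 93 remain).
June has 30 days (93 − 30 = 63 remain).
July has 31 days (63 − 31 = 32 remain).
August has 31 days (32 − 31 = 1 remain).
1 into September → September 1.

September 1, 2047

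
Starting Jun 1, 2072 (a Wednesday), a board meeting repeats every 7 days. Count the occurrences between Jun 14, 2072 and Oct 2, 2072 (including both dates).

16

Occurrences land 7·i days after Jun 1, 2072 for i = 0, 1, 2, …
Jun 14, 2072 is 13 days after the start; 13 ÷ 7 = 1 remainder 6; since the remainder is 6, round up to i = 2. First occurrence in the window: #3 on Jun 15, 2072 (2×7 = 14 days in).
Oct 2, 2072 is 123 days after the start; 123 ÷ 7 = 17 remainder 4. Last occurrence in the window: #18 on Sep 28, 2072.
Occurrences #3 through #18: 16 in total.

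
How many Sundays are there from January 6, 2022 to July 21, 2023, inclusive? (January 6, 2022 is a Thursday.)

80

January 6, 2022 is a Thursday; the first Sunday on or after it is January 9, 2022 (3 days later).
From January 9, 2022 to July 21, 2023: 356 + 202 = 558 days (rest of 2022, to July 21, 2023 in 2023).
558 ÷ 7 = 79 full weeks with remainder 5, so 79 more Sundays after the first → 80.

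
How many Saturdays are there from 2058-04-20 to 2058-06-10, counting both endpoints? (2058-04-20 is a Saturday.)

8

2058-04-20 is a Saturday; the first Saturday on or after it is 2058-04-20.
From 2058-04-20 to 2058-06-10: 10 + 31 + 10 = 51 days (rest of April, May, June).
51 ÷ 7 = 7 full weeks with remainder 2, so 7 more Saturdays after the first → 8.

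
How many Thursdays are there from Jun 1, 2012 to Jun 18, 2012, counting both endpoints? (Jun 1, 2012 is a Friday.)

Jun 1, 2012 is a Friday; the first Thursday on or after it is Jun 7, 2012 (6 days later).
From Jun 7, 2012 to Jun 18, 2012 is 18 − 7 = 11 days.
11 ÷ 7 = 1 full weeks with remainder 4, so 1 more Thursdays after the first → 2.

2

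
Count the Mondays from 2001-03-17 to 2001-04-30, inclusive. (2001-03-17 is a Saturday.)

2001-03-17 is a Saturday; the first Monday on or after it is 2001-03-19 (2 days later).
From 2001-03-19 to 2001-04-30: 12 + 30 = 42 days (rest of March, April).
42 ÷ 7 = 6 full weeks with remainder 0, so 6 more Mondays after the first → 7.

7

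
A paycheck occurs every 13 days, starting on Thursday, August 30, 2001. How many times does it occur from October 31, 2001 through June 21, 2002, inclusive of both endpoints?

Occurrences land 13·i days after August 30, 2001 for i = 0, 1, 2, …
October 31, 2001 is 62 days after the start; 62 ÷ 13 = 4 remainder 10; since the remainder is 10, round up to i = 5. First occurrence in the window: #6 on November 3, 2001 (5×13 = 65 days in).
June 21, 2002 is 295 days after the start; 295 ÷ 13 = 22 remainder 9. Last occurrence in the window: #23 on June 12, 2002.
Occurrences #6 through #23: 18 in total.

18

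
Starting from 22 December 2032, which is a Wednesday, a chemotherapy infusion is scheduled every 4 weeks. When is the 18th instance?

The 18th occurrence is 17 intervals after the first: 17 × 28 = 476 days after 22 December 2032.
December has 31 days — 9 days to the end of December leaves 467.
2033 has 365 days (102 left).
January has 31 days (71 left).
February has 28 days (43 left).
March has 31 days (12 left).
12 days into April → 12 April 2034.

12 April 2034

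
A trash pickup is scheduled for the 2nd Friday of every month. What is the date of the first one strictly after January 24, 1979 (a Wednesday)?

January 1979 starts on a Monday; its first Friday is the 5th, so the 2nd Friday is the 12th — January 12, 1979.
That is not after January 24, 1979, so look at February 1979.
February 1979 starts on a Thursday; its first Friday is the 2nd, so the 2nd Friday is the 9th — February 9, 1979.

February 9, 1979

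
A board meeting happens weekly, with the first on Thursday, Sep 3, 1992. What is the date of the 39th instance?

May 27, 1993

The 39th occurrence is 38 intervals after the first: 38 × 7 = 266 days after Sep 3, 1992.
Sep has 30 days — 27 days to the end of Sep leaves 239.
Oct has 31 days (208 left).
Nov has 30 days (178 left).
Dec has 31 days (147 left).
Jan has 31 days (116 left).
Feb has 28 days (88 left).
Mar has 31 days (57 left).
Apr has 30 days (27 left).
27 days into May → May 27, 1993.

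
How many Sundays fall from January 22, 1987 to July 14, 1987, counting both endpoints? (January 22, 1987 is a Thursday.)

January 22, 1987 is a Thursday; the first Sunday on or after it is January 25, 1987 (3 days later).
From January 25, 1987 to July 14, 1987: 6 + 28 + 31 + 30 + 31 + 30 + 14 = 170 days (rest of January, February, March, April, May, June, July).
170 ÷ 7 = 24 full weeks with remainder 2, so 24 more Sundays after the first → 25.

25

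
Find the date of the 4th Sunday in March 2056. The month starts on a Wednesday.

March 2056 begins on a Wednesday, so the first Sunday is March 5 (4 days later).
The 4th Sunday is 3 weeks later: 5 + 21 = 26.

2056-03-26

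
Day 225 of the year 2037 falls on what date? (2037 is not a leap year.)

2037-08-13

January has 31 days (225 − 31 = 194 remain).
February has 28 days (194 − 28 = 166 remain).
March has 31 days (166 − 31 = 135 remain).
April has 30 days (135 − 30 = 105 remain).
May has 31 days (105 − 31 = 74 remain).
June has 30 days (74 − 30 = 44 remain).
July has 31 days (44 − 31 = 13 remain).
13 into August → August 13.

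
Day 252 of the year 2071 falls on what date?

Sep 9, 2071

Jan has 31 days (252 − 31 = 221 remain).
Feb has 28 days (221 − 28 = 193 remain).
Mar has 31 days (193 − 31 = 162 remain).
Apr has 30 days (162 − 30 = 132 remain).
May has 31 days (132 − 31 = 101 remain).
Jun has 30 days (101 − 30 = 71 remain).
Jul has 31 days (71 − 31 = 40 remain).
Aug has 31 days (40 − 31 = 9 remain).
9 into Sep → Sep 9.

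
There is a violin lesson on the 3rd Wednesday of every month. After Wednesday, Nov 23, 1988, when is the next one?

Dec 21, 1988

Nov 1988 starts on a Tuesday; its first Wednesday is the 2nd, so the 3rd Wednesday is the 16th — Nov 16, 1988.
That is not after Nov 23, 1988, so look at Dec 1988.
Dec 1988 starts on a Thursday; its first Wednesday is the 7th, so the 3rd Wednesday is the 21st — Dec 21, 1988.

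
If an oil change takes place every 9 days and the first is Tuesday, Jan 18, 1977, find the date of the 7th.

The 7th occurrence is 6 intervals after the first: 6 × 9 = 54 days after Jan 18, 1977.
Jan has 31 days — 13 days to the end of Jan leaves 41.
Feb has 28 days (13 left).
13 days into Mar → Mar 13, 1977.

Mar 13, 1977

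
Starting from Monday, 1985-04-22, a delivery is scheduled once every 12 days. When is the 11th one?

The 11th occurrence is 10 intervals after the first: 10 × 12 = 120 days after 1985-04-22.
April has 30 days — 8 days to the end of April leaves 112.
May has 31 days (81 left).
June has 30 days (51 left).
July has 31 days (20 left).
20 days into August → 1985-08-20.

1985-08-20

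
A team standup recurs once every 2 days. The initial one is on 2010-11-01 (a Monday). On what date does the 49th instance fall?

2011-02-05

The 49th occurrence is 48 intervals after the first: 48 × 2 = 96 days after 2010-11-01.
November has 30 days — 29 days to the end of November leaves 67.
December has 31 days (36 left).
January has 31 days (5 left).
5 days into February → 2011-02-05.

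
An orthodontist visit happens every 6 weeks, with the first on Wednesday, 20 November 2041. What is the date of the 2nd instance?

The 2nd occurrence is 1 interval after the first: 1 × 42 = 42 days after 20 November 2041.
November has 30 days — 10 days to the end of November leaves 32.
December has 31 days (1 left).
1 day into January → 1 January 2042.

1 January 2042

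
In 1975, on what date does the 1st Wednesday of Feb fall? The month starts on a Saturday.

Feb 5, 1975

Feb 1975 begins on a Saturday, so the first Wednesday is Feb 5 (4 days later).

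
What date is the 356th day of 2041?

December 22, 2041

January has 31 days (356 − 31 = 325 remain).
February has 28 days (325 − 28 = 297 remain).
March has 31 days (297 − 31 = 266 remain).
April has 30 days (266 − 30 = 236 remain).
May has 31 days (236 − 31 = 205 remain).
June has 30 days (205 − 30 = 175 remain).
July has 31 days (175 − 31 = 144 remain).
August has 31 days (144 − 31 = 113 remain).
September has 30 days (113 − 30 = 83 remain).
October has 31 days (83 − 31 = 52 remain).
November has 30 days (52 − 30 = 22 remain).
22 into December → December 22.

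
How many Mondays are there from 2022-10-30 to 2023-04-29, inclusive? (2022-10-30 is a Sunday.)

26

2022-10-30 is a Sunday; the first Monday on or after it is 2022-10-31 (1 day later).
From 2022-10-31 to 2023-04-29: 0 + 30 + 31 + 31 + 28 + 31 + 29 = 180 days (rest of October, November, December, January, February, March, April).
180 ÷ 7 = 25 full weeks with remainder 5, so 25 more Mondays after the first → 26.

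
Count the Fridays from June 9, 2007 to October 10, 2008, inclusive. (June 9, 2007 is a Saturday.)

June 9, 2007 is a Saturday; the first Friday on or after it is June 15, 2007 (6 days later).
From June 15, 2007 to October 10, 2008: 199 + 284 = 483 days (rest of 2007, to October 10, 2008 in 2008).
483 ÷ 7 = 69 full weeks with remainder 0, so 69 more Fridays after the first → 70.

70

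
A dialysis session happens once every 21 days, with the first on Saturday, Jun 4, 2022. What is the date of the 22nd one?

Aug 19, 2023

The 22nd occurrence is 21 intervals after the first: 21 × 21 = 441 days after Jun 4, 2022.
Jun has 30 days — 26 days to the end of Jun leaves 415.
From end of Jun to end of 2022 is 184 days (231 left).
Jan has 31 days (200 left).
Feb has 28 days (172 left).
Mar has 31 days (141 left).
Apr has 30 days (111 left).
May has 31 days (80 left).
Jun has 30 days (50 left).
Jul has 31 days (19 left).
19 days into Aug → Aug 19, 2023.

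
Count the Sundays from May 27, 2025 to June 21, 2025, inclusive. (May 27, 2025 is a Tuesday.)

May 27, 2025 is a Tuesday; the first Sunday on or after it is June 1, 2025 (5 days later).
From June 1, 2025 to June 21, 2025 is 21 − 1 = 20 days.
20 ÷ 7 = 2 full weeks with remainder 6, so 2 more Sundays after the first → 3.

3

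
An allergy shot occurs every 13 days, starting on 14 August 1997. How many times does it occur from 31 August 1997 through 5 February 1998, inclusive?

Occurrences land 13·i days after 14 August 1997 for i = 0, 1, 2, …
31 August 1997 is 17 days after the start; 17 ÷ 13 = 1 remainder 4; since the remainder is 4, round up to i = 2. First occurrence in the window: #3 on 9 September 1997 (2×13 = 26 days in).
5 February 1998 is 175 days after the start; 175 ÷ 13 = 13 remainder 6. Last occurrence in the window: #14 on 30 January 1998.
Occurrences #3 through #14: 12 in total.

12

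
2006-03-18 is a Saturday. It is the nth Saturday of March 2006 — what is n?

3rd

Day 18 falls in week ⌈18/7⌉ of the month.
Days 1–7 hold the 1st Saturday, 8–14 the 2nd, 15–21 the 3rd, 22–28 the 4th, 29–31 the 5th.
18 is in the range for the 3rd.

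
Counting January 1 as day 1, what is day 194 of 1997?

January has 31 days (194 − 31 = 163 remain).
February has 28 days (163 − 28 = 135 remain).
March has 31 days (135 − 31 = 104 remain).
April has 30 days (104 − 30 = 74 remain).
May has 31 days (74 − 31 = 43 remain).
June has 30 days (43 − 30 = 13 remain).
13 into July → July 13.

13 July 1997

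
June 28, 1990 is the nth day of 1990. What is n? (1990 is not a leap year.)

179

Days in months before June: 31 + 28 + 31 + 30 + 31 = 151.
Plus 28 days into June → day 179.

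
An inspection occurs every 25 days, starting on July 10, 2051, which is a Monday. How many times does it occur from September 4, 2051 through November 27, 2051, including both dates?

3

Occurrences land 25·i days after July 10, 2051 for i = 0, 1, 2, …
September 4, 2051 is 56 days after the start; 56 ÷ 25 = 2 remainder 6; since the remainder is 6, round up to i = 3. First occurrence in the window: #4 on September 23, 2051 (3×25 = 75 days in).
November 27, 2051 is 140 days after the start; 140 ÷ 25 = 5 remainder 15. Last occurrence in the window: #6 on November 12, 2051.
Occurrences #4 through #6: 3 in total.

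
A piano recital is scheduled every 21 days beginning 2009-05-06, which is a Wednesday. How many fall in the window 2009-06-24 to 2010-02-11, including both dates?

11

Occurrences land 21·i days after 2009-05-06 for i = 0, 1, 2, …
2009-06-24 is 49 days after the start; 49 ÷ 21 = 2 remainder 7; since the remainder is 7, round up to i = 3. First occurrence in the window: #4 on 2009-07-08 (3×21 = 63 days in).
2010-02-11 is 281 days after the start; 281 ÷ 21 = 13 remainder 8. Last occurrence in the window: #14 on 2010-02-03.
Occurrences #4 through #14: 11 in total.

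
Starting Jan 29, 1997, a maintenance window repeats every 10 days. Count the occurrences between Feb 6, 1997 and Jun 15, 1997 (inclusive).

Occurrences land 10·i days after Jan 29, 1997 for i = 0, 1, 2, …
Feb 6, 1997 is 8 days after the start; 8 ÷ 10 = 0 remainder 8; since the remainder is 8, round up to i = 1. First occurrence in the window: #2 on Feb 8, 1997 (1×10 = 10 days in).
Jun 15, 1997 is 137 days after the start; 137 ÷ 10 = 13 remainder 7. Last occurrence in the window: #14 on Jun 8, 1997.
Occurrences #2 through #14: 13 in total.

13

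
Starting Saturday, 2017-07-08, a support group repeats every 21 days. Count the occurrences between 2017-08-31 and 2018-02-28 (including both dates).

Occurrences land 21·i days after 2017-07-08 for i = 0, 1, 2, …
2017-08-31 is 54 days after the start; 54 ÷ 21 = 2 remainder 12; since the remainder is 12, round up to i = 3. First occurrence in the window: #4 on 2017-09-09 (3×21 = 63 days in).
2018-02-28 is 235 days after the start; 235 ÷ 21 = 11 remainder 4. Last occurrence in the window: #12 on 2018-02-24.
Occurrences #4 through #12: 9 in total.

9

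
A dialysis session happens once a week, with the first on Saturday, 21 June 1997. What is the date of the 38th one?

The 38th occurrence is 37 intervals after the first: 37 × 7 = 259 days after 21 June 1997.
June has 30 days — 9 days to the end of June leaves 250.
July has 31 days (219 left).
August has 31 days (188 left).
September has 30 days (158 left).
October has 31 days (127 left).
November has 30 days (97 left).
December has 31 days (66 left).
January has 31 days (35 left).
February has 28 days (7 left).
7 days into March → 7 March 1998.

7 March 1998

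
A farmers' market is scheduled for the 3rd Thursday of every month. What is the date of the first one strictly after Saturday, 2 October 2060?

21 October 2060

October 2060 starts on a Friday; its first Thursday is the 7th, so the 3rd Thursday is the 21st — 21 October 2060.
21 October 2060 is after 2 October 2060, so that is the next one.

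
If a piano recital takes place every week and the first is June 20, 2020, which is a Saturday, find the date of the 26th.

The 26th occurrence is 25 intervals after the first: 25 × 7 = 175 days after June 20, 2020.
June has 30 days — 10 days to the end of June leaves 165.
July has 31 days (134 left).
August has 31 days (103 left).
September has 30 days (73 left).
October has 31 days (42 left).
November has 30 days (12 left).
12 days into December → December 12, 2020.

December 12, 2020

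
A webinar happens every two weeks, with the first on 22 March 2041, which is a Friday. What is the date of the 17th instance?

1 November 2041

The 17th occurrence is 16 intervals after the first: 16 × 14 = 224 days after 22 March 2041.
March has 31 days — 9 days to the end of March leaves 215.
April has 30 days (185 left).
May has 31 days (154 left).
June has 30 days (124 left).
July has 31 days (93 left).
August has 31 days (62 left).
September has 30 days (32 left).
October has 31 days (1 left).
1 day into November → 1 November 2041.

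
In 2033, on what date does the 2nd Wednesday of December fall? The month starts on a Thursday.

December 2033 begins on a Thursday, so the first Wednesday is December 7 (6 days later).
The 2nd Wednesday is 1 weeks later: 7 + 7 = 14.

December 14, 2033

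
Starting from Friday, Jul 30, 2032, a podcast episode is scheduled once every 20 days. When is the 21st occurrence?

Sep 3, 2033

The 21st occurrence is 20 intervals after the first: 20 × 20 = 400 days after Jul 30, 2032.
Jul has 31 days — 1 day to the end of Jul leaves 399.
Aug has 31 days (368 left).
Sep has 30 days (338 left).
Oct has 31 days (307 left).
Nov has 30 days (277 left).
Dec has 31 days (246 left).
Jan has 31 days (215 left).
Feb has 28 days (187 left).
Mar has 31 days (156 left).
Apr has 30 days (126 left).
May has 31 days (95 left).
Jun has 30 days (65 left).
Jul has 31 days (34 left).
Aug has 31 days (3 left).
3 days into Sep → Sep 3, 2033.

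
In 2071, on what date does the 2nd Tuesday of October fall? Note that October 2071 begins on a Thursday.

October 2071 begins on a Thursday, so the first Tuesday is October 6 (5 days later).
The 2nd Tuesday is 1 weeks later: 6 + 7 = 13.

2071-10-13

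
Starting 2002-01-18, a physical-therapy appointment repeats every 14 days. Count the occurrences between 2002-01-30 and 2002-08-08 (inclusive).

14

Occurrences land 14·i days after 2002-01-18 for i = 0, 1, 2, …
2002-01-30 is 12 days after the start; 12 ÷ 14 = 0 remainder 12; since the remainder is 12, round up to i = 1. First occurrence in the window: #2 on 2002-02-01 (1×14 = 14 days in).
2002-08-08 is 202 days after the start; 202 ÷ 14 = 14 remainder 6. Last occurrence in the window: #15 on 2002-08-02.
Occurrences #2 through #15: 14 in total.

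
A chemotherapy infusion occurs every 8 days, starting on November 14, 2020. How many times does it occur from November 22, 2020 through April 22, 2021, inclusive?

19

Occurrences land 8·i days after November 14, 2020 for i = 0, 1, 2, …
November 22, 2020 is 8 days after the start; 8 ÷ 8 = 1 remainder 0. First occurrence in the window: #2 on November 22, 2020 (1×8 = 8 days in).
April 22, 2021 is 159 days after the start; 159 ÷ 8 = 19 remainder 7. Last occurrence in the window: #20 on April 15, 2021.
Occurrences #2 through #20: 19 in total.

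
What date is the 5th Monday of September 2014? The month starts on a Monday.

2014-09-29

September 2014 begins on a Monday, so the first Monday is September 1.
The 5th Monday is 4 weeks later: 1 + 28 = 29.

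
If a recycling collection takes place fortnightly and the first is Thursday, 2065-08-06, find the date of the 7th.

The 7th occurrence is 6 intervals after the first: 6 × 14 = 84 days after 2065-08-06.
August has 31 days — 25 days to the end of August leaves 59.
September has 30 days (29 left).
29 days into October → 2065-10-29.

2065-10-29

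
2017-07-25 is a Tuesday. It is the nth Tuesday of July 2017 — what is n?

Day 25 falls in week ⌈25/7⌉ of the month.
Days 1–7 hold the 1st Tuesday, 8–14 the 2nd, 15–21 the 3rd, 22–28 the 4th, 29–31 the 5th.
25 is in the range for the 4th.

4th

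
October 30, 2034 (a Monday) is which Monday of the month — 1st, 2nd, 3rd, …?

5th

Day 30 falls in week ⌈30/7⌉ of the month.
Days 1–7 hold the 1st Monday, 8–14 the 2nd, 15–21 the 3rd, 22–28 the 4th, 29–31 the 5th.
30 is in the range for the 5th.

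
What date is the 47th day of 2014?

January has 31 days (47 − 31 = 16 remain).
16 into February → February 16.

February 16, 2014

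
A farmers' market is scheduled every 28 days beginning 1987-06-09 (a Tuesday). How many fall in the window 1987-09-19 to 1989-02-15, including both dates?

Occurrences land 28·i days after 1987-06-09 for i = 0, 1, 2, …
1987-09-19 is 102 days after the start; 102 ÷ 28 = 3 remainder 18; since the remainder is 18, round up to i = 4. First occurrence in the window: #5 on 1987-09-29 (4×28 = 112 days in).
1989-02-15 is 617 days after the start; 617 ÷ 28 = 22 remainder 1. Last occurrence in the window: #23 on 1989-02-14.
Occurrences #5 through #23: 19 in total.

19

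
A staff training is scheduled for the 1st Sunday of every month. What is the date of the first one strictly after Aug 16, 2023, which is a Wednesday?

Aug 2023 starts on a Tuesday, so its 1st Sunday is Aug 6, 2023 (5 days in).
That is not after Aug 16, 2023, so look at Sep 2023.
Sep 2023 starts on a Friday, so its 1st Sunday is Sep 3, 2023 (2 days in).

Sep 3, 2023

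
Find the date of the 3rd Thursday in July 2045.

20 July 2045

July 2045 begins on a Saturday, so the first Thursday is July 6 (5 days later).
The 3rd Thursday is 2 weeks later: 6 + 14 = 20.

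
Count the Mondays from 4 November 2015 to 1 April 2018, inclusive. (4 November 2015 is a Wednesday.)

4 November 2015 is a Wednesday; the first Monday on or after it is 9 November 2015 (5 days later).
From 9 November 2015 to 1 April 2018: 52 + 366 + 365 + 91 = 874 days (rest of 2015, 2016, 2017, to 1 April 2018 in 2018).
874 ÷ 7 = 124 full weeks with remainder 6, so 124 more Mondays after the first → 125.

125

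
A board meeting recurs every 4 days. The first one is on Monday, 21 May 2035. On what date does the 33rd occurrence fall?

The 33rd occurrence is 32 intervals after the first: 32 × 4 = 128 days after 21 May 2035.
May has 31 days — 10 days to the end of May leaves 118.
June has 30 days (88 left).
July has 31 days (57 left).
August has 31 days (26 left).
26 days into September → 26 September 2035.

26 September 2035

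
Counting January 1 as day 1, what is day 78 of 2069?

March 19, 2069

January has 31 days (78 − 31 = 47 remain).
February has 28 days (47 − 28 = 19 remain).
19 into March → March 19.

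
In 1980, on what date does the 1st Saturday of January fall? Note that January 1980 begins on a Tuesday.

January 5, 1980

January 1980 begins on a Tuesday, so the first Saturday is January 5 (4 days later).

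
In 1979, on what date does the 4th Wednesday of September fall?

1979-09-26

The first Wednesday of September 1979 is September 5.
The 4th Wednesday is 3 weeks later: 5 + 21 = 26.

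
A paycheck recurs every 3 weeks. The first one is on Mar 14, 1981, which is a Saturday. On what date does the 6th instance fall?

The 6th occurrence is 5 intervals after the first: 5 × 21 = 105 days after Mar 14, 1981.
Mar has 31 days — 17 days to the end of Mar leaves 88.
Apr has 30 days (58 left).
May has 31 days (27 left).
27 days into Jun → Jun 27, 1981.

Jun 27, 1981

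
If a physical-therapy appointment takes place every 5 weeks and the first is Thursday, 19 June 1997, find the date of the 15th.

The 15th occurrence is 14 intervals after the first: 14 × 35 = 490 days after 19 June 1997.
June has 30 days — 11 days to the end of June leaves 479.
From end of June to end of 1997 is 184 days (295 left).
January has 31 days (264 left).
February has 28 days (236 left).
March has 31 days (205 left).
April has 30 days (175 left).
May has 31 days (144 left).
June has 30 days (114 left).
July has 31 days (83 left).
August has 31 days (52 left).
September has 30 days (22 left).
22 days into October → 22 October 1998.

22 October 1998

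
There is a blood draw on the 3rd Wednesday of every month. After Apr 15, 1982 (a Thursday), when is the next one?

Apr 21, 1982

Apr 1982 starts on a Thursday; its first Wednesday is the 7th, so the 3rd Wednesday is the 21st — Apr 21, 1982.
Apr 21, 1982 is after Apr 15, 1982, so that is the next one.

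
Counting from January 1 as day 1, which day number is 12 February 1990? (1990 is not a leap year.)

43

Days in months before February: 31 = 31.
Plus 12 days into February → day 43.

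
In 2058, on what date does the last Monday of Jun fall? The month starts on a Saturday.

Jun 2058 begins on a Saturday, so the first Monday is Jun 3 (2 days later).
Jun 2058 has 30 days. Adding weeks: 3, 10, 17, 24 — the last one ≤ 30 is the 24th.

Jun 24, 2058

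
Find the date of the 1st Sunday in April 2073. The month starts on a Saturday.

April 2073 begins on a Saturday, so the first Sunday is April 2 (1 day later).

2 April 2073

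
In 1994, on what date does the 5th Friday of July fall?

July 29, 1994

July 1994 begins on a Friday, so the first Friday is July 1.
The 5th Friday is 4 weeks later: 1 + 28 = 29.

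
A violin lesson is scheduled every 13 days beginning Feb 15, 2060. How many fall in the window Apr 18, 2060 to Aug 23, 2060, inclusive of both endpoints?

10

Occurrences land 13·i days after Feb 15, 2060 for i = 0, 1, 2, …
Apr 18, 2060 is 63 days after the start; 63 ÷ 13 = 4 remainder 11; since the remainder is 11, round up to i = 5. First occurrence in the window: #6 on Apr 20, 2060 (5×13 = 65 days in).
Aug 23, 2060 is 190 days after the start; 190 ÷ 13 = 14 remainder 8. Last occurrence in the window: #15 on Aug 15, 2060.
Occurrences #6 through #15: 10 in total.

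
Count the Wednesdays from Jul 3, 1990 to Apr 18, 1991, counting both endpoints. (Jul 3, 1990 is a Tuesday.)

Jul 3, 1990 is a Tuesday; the first Wednesday on or after it is Jul 4, 1990 (1 day later).
From Jul 4, 1990 to Apr 18, 1991: 27 + 31 + 30 + 31 + 30 + 31 + 31 + 28 + 31 + 18 = 288 days (rest of Jul, Aug, Sep, Oct, Nov, Dec, Jan, Feb, Mar, Apr).
288 ÷ 7 = 41 full weeks with remainder 1, so 41 more Wednesdays after the first → 42.

42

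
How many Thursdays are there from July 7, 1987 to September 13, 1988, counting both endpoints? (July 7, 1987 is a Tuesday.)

July 7, 1987 is a Tuesday; the first Thursday on or after it is July 9, 1987 (2 days later).
From July 9, 1987 to September 13, 1988: 175 + 257 = 432 days (rest of 1987, to September 13, 1988 in 1988).
432 ÷ 7 = 61 full weeks with remainder 5, so 61 more Thursdays after the first → 62.

62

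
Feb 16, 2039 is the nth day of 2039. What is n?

47

Days in months before Feb: 31 = 31.
Plus 16 days into Feb → day 47.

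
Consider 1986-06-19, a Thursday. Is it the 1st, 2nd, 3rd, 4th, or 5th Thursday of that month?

3rd

Day 19 falls in week ⌈19/7⌉ of the month.
Days 1–7 hold the 1st Thursday, 8–14 the 2nd, 15–21 the 3rd, 22–28 the 4th, 29–31 the 5th.
19 is in the range for the 3rd.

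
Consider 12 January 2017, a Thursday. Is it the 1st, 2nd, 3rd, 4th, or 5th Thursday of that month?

2nd

Day 12 falls in week ⌈12/7⌉ of the month.
Days 1–7 hold the 1st Thursday, 8–14 the 2nd, 15–21 the 3rd, 22–28 the 4th, 29–31 the 5th.
12 is in the range for the 2nd.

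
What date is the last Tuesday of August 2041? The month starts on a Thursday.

August 2041 begins on a Thursday, so the first Tuesday is August 6 (5 days later).
August 2041 has 31 days. Adding weeks: 6, 13, 20, 27 — the last one ≤ 31 is the 27th.

August 27, 2041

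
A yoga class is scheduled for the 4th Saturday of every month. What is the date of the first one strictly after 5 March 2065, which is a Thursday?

March 2065 starts on a Sunday; its first Saturday is the 7th, so the 4th Saturday is the 28th — 28 March 2065.
28 March 2065 is after 5 March 2065, so that is the next one.

28 March 2065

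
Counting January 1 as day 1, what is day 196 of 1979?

January has 31 days (196 − 31 = 165 remain).
February has 28 days (165 − 28 = 137 remain).
March has 31 days (137 − 31 = 106 remain).
April has 30 days (106 − 30 = 76 remain).
May has 31 days (76 − 31 = 45 remain).
June has 30 days (45 − 30 = 15 remain).
15 into July → July 15.

1979-07-15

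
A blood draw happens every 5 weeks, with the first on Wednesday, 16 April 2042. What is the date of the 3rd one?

The 3rd occurrence is 2 intervals after the first: 2 × 35 = 70 days after 16 April 2042.
April has 30 days — 14 days to the end of April leaves 56.
May has 31 days (25 left).
25 days into June → 25 June 2042.

25 June 2042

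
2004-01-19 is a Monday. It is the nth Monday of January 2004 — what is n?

Day 19 falls in week ⌈19/7⌉ of the month.
Days 1–7 hold the 1st Monday, 8–14 the 2nd, 15–21 the 3rd, 22–28 the 4th, 29–31 the 5th.
19 is in the range for the 3rd.

3rd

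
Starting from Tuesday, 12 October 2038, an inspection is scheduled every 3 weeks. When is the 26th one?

The 26th occurrence is 25 intervals after the first: 25 × 21 = 525 days after 12 October 2038.
October has 31 days — 19 days to the end of October leaves 506.
From end of October to end of 2038 is 61 days (445 left).
2039 has 365 days (80 left).
January has 31 days (49 left).
February has 29 days (20 left).
20 days into March → 20 March 2040.

20 March 2040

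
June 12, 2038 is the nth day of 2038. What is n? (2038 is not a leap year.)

Days in months before June: 31 + 28 + 31 + 30 + 31 = 151.
Plus 12 days into June → day 163.

163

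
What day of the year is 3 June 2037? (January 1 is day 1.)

Days in months before June: 31 + 28 + 31 + 30 + 31 = 151.
Plus 3 days into June → day 154.

154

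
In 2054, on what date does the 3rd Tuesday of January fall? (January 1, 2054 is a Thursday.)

January 20, 2054

January 2054 begins on a Thursday, so the first Tuesday is January 6 (5 days later).
The 3rd Tuesday is 2 weeks later: 6 + 14 = 20.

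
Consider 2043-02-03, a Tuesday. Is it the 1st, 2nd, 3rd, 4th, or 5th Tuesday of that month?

1st

Day 3 falls in week ⌈3/7⌉ of the month.
Days 1–7 hold the 1st Tuesday, 8–14 the 2nd, 15–21 the 3rd, 22–28 the 4th, 29–31 the 5th.
3 is in the range for the 1st.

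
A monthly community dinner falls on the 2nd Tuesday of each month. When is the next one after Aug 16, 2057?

Sep 11, 2057

Aug 2057 starts on a Wednesday; its first Tuesday is the 7th, so the 2nd Tuesday is the 14th — Aug 14, 2057.
That is not after Aug 16, 2057, so look at Sep 2057.
Sep 2057 starts on a Saturday; its first Tuesday is the 4th, so the 2nd Tuesday is the 11th — Sep 11, 2057.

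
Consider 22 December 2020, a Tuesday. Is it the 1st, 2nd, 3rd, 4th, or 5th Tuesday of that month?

4th

Day 22 falls in week ⌈22/7⌉ of the month.
Days 1–7 hold the 1st Tuesday, 8–14 the 2nd, 15–21 the 3rd, 22–28 the 4th, 29–31 the 5th.
22 is in the range for the 4th.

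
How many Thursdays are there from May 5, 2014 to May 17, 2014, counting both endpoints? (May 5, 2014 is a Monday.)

2

May 5, 2014 is a Monday; the first Thursday on or after it is May 8, 2014 (3 days later).
From May 8, 2014 to May 17, 2014 is 17 − 8 = 9 days.
9 ÷ 7 = 1 full weeks with remainder 2, so 1 more Thursdays after the first → 2.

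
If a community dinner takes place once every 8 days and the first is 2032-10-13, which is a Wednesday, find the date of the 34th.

The 34th occurrence is 33 intervals after the first: 33 × 8 = 264 days after 2032-10-13.
October has 31 days — 18 days to the end of October leaves 246.
November has 30 days (216 left).
December has 31 days (185 left).
January has 31 days (154 left).
February has 28 days (126 left).
March has 31 days (95 left).
April has 30 days (65 left).
May has 31 days (34 left).
June has 30 days (4 left).
4 days into July → 2033-07-04.

2033-07-04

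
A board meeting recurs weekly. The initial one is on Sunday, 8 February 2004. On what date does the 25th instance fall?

The 25th occurrence is 24 intervals after the first: 24 × 7 = 168 days after 8 February 2004.
February has 29 days — 21 days to the end of February leaves 147.
March has 31 days (116 left).
April has 30 days (86 left).
May has 31 days (55 left).
June has 30 days (25 left).
25 days into July → 25 July 2004.

25 July 2004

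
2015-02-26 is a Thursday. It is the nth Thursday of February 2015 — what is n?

Day 26 falls in week ⌈26/7⌉ of the month.
Days 1–7 hold the 1st Thursday, 8–14 the 2nd, 15–21 the 3rd, 22–28 the 4th, 29–31 the 5th.
26 is in the range for the 4th.

4th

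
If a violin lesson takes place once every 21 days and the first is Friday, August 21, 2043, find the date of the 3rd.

October 2, 2043

The 3rd occurrence is 2 intervals after the first: 2 × 21 = 42 days after August 21, 2043.
August has 31 days — 10 days to the end of August leaves 32.
September has 30 days (2 left).
2 days into October → October 2, 2043.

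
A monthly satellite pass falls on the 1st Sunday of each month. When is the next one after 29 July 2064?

July 2064 starts on a Tuesday, so its 1st Sunday is 6 July 2064 (5 days in).
That is not after 29 July 2064, so look at August 2064.
August 2064 starts on a Friday, so its 1st Sunday is 3 August 2064 (2 days in).

3 August 2064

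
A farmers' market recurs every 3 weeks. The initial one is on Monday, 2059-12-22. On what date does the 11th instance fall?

The 11th occurrence is 10 intervals after the first: 10 × 21 = 210 days after 2059-12-22.
December has 31 days — 9 days to the end of December leaves 201.
January has 31 days (170 left).
February has 29 days (141 left).
March has 31 days (110 left).
April has 30 days (80 left).
May has 31 days (49 left).
June has 30 days (19 left).
19 days into July → 2060-07-19.

2060-07-19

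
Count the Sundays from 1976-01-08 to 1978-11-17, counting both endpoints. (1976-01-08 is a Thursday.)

1976-01-08 is a Thursday; the first Sunday on or after it is 1976-01-11 (3 days later).
From 1976-01-11 to 1978-11-17: 355 + 365 + 321 = 1041 days (rest of 1976, 1977, to 1978-11-17 in 1978).
1041 ÷ 7 = 148 full weeks with remainder 5, so 148 more Sundays after the first → 149.

149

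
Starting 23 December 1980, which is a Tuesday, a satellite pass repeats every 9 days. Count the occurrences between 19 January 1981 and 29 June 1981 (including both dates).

Occurrences land 9·i days after 23 December 1980 for i = 0, 1, 2, …
19 January 1981 is 27 days after the start; 27 ÷ 9 = 3 remainder 0. First occurrence in the window: #4 on 19 January 1981 (3×9 = 27 days in).
29 June 1981 is 188 days after the start; 188 ÷ 9 = 20 remainder 8. Last occurrence in the window: #21 on 21 June 1981.
Occurrences #4 through #21: 18 in total.

18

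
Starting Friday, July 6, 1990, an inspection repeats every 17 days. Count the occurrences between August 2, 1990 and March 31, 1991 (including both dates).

14

Occurrences land 17·i days after July 6, 1990 for i = 0, 1, 2, …
August 2, 1990 is 27 days after the start; 27 ÷ 17 = 1 remainder 10; since the remainder is 10, round up to i = 2. First occurrence in the window: #3 on August 9, 1990 (2×17 = 34 days in).
March 31, 1991 is 268 days after the start; 268 ÷ 17 = 15 remainder 13. Last occurrence in the window: #16 on March 18, 1991.
Occurrences #3 through #16: 14 in total.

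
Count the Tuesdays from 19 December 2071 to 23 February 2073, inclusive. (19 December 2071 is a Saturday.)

19 December 2071 is a Saturday; the first Tuesday on or after it is 22 December 2071 (3 days later).
From 22 December 2071 to 23 February 2073: 9 + 366 + 54 = 429 days (rest of 2071, 2072, to 23 February 2073 in 2073).
429 ÷ 7 = 61 full weeks with remainder 2, so 61 more Tuesdays after the first → 62.

62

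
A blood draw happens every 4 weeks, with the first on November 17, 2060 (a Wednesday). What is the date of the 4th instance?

February 9, 2061

The 4th occurrence is 3 intervals after the first: 3 × 28 = 84 days after November 17, 2060.
November has 30 days — 13 days to the end of November leaves 71.
December has 31 days (40 left).
January has 31 days (9 left).
9 days into February → February 9, 2061.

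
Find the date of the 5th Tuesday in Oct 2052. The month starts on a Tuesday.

Oct 29, 2052

Oct 2052 begins on a Tuesday, so the first Tuesday is Oct 1.
The 5th Tuesday is 4 weeks later: 1 + 28 = 29.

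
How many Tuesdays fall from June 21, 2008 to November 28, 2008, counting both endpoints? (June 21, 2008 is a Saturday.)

June 21, 2008 is a Saturday; the first Tuesday on or after it is June 24, 2008 (3 days later).
From June 24, 2008 to November 28, 2008: 6 + 31 + 31 + 30 + 31 + 28 = 157 days (rest of June, July, August, September, October, November).
157 ÷ 7 = 22 full weeks with remainder 3, so 22 more Tuesdays after the first → 23.

23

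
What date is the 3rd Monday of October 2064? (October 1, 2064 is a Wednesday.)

October 2064 begins on a Wednesday, so the first Monday is October 6 (5 days later).
The 3rd Monday is 2 weeks later: 6 + 14 = 20.

2064-10-20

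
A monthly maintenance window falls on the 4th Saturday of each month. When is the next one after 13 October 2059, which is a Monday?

25 October 2059

October 2059 starts on a Wednesday; its first Saturday is the 4th, so the 4th Saturday is the 25th — 25 October 2059.
25 October 2059 is after 13 October 2059, so that is the next one.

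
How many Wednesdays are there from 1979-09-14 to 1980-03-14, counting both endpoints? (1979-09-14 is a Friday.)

26

1979-09-14 is a Friday; the first Wednesday on or after it is 1979-09-19 (5 days later).
From 1979-09-19 to 1980-03-14: 11 + 31 + 30 + 31 + 31 + 29 + 14 = 177 days (rest of September, October, November, December, January, February, March).
177 ÷ 7 = 25 full weeks with remainder 2, so 25 more Wednesdays after the first → 26.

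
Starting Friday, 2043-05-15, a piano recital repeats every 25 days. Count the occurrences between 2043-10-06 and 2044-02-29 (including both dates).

6

Occurrences land 25·i days after 2043-05-15 for i = 0, 1, 2, …
2043-10-06 is 144 days after the start; 144 ÷ 25 = 5 remainder 19; since the remainder is 19, round up to i = 6. First occurrence in the window: #7 on 2043-10-12 (6×25 = 150 days in).
2044-02-29 is 290 days after the start; 290 ÷ 25 = 11 remainder 15. Last occurrence in the window: #12 on 2044-02-14.
Occurrences #7 through #12: 6 in total.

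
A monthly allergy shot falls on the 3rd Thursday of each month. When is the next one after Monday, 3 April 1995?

April 1995 starts on a Saturday; its first Thursday is the 6th, so the 3rd Thursday is the 20th — 20 April 1995.
20 April 1995 is after 3 April 1995, so that is the next one.

20 April 1995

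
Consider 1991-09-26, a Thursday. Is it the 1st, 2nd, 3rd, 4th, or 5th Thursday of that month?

4th

Day 26 falls in week ⌈26/7⌉ of the month.
Days 1–7 hold the 1st Thursday, 8–14 the 2nd, 15–21 the 3rd, 22–28 the 4th, 29–31 the 5th.
26 is in the range for the 4th.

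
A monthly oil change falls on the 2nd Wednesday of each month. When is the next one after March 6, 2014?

March 2014 starts on a Saturday; its first Wednesday is the 5th, so the 2nd Wednesday is the 12th — March 12, 2014.
March 12, 2014 is after March 6, 2014, so that is the next one.

March 12, 2014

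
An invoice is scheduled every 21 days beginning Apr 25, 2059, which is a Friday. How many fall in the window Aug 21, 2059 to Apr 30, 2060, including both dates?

12

Occurrences land 21·i days after Apr 25, 2059 for i = 0, 1, 2, …
Aug 21, 2059 is 118 days after the start; 118 ÷ 21 = 5 remainder 13; since the remainder is 13, round up to i = 6. First occurrence in the window: #7 on Aug 29, 2059 (6×21 = 126 days in).
Apr 30, 2060 is 371 days after the start; 371 ÷ 21 = 17 remainder 14. Last occurrence in the window: #18 on Apr 16, 2060.
Occurrences #7 through #18: 12 in total.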